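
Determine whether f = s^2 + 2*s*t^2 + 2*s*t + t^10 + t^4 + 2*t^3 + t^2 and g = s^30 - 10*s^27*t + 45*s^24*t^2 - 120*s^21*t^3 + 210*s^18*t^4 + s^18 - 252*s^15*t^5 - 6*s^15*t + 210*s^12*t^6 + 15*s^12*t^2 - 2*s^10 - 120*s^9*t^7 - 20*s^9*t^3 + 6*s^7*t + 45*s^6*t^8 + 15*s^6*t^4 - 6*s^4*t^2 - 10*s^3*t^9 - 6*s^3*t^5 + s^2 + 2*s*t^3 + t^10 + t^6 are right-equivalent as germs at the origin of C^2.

Yes.

The Hessian of f at 0 is [[2, 2], [2, 2]] with rank 1, so corank 1. A Groebner basis of the Jacobian ideal J(f) in C{s,t} is {s^5 + 10*s^4 + 30*s^3*t - 35*s^3 - 54*s^2*t + 23*s^2 + 27*s*t - 4*s - 4*t, s^4*t - 4*s^4 - 10*s^3*t + 10*s^3 + 15*s^2*t - 6*s^2 - 7*s*t + s + t, s + t^2 + t}; counting standard monomials gives mu = 9. Corank 1: A-series; mu = 9 gives A_9. The Hessian of g at 0 is [[2, 0], [0, 0]] with rank 1, so corank 1. A Groebner basis of the Jacobian ideal J(g) in C{s,t} is {s^3, s + t^3}; counting standard monomials gives mu = 9. Corank 1: A-series; mu = 9 gives A_9. Both have type A_9, hence right-equivalent.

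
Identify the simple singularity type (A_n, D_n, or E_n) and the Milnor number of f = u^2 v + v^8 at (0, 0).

Type D9, Milnor number mu = 9.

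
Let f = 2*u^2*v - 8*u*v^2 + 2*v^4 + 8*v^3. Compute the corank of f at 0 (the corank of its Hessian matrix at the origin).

2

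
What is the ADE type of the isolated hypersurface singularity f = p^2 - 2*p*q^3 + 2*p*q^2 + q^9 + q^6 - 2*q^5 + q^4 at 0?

A_8

The Hessian of f at 0 has rank 1. Corank 1: A-series; mu = 8 gives A_8.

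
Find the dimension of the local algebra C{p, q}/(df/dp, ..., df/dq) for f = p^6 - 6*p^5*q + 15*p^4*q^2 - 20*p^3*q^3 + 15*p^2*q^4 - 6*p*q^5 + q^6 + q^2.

5

The Hessian of f at 0 has rank 1. Corank 1: A-series; mu = 5 gives A_5.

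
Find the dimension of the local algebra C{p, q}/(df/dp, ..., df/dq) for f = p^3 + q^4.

The Hessian of f at 0 has rank 0. Corank 2; j^3 = p^3 is a perfect cube, so E-series; the 4-jet and mu = 6 give E_6.

6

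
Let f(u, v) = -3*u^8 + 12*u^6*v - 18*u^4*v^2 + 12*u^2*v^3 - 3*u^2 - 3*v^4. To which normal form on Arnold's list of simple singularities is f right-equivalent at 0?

The Hessian of f at 0 is [[-6, 0], [0, 0]] with rank 1, so corank 1. A Groebner basis of the Jacobian ideal J(f) in C{u,v} is {v^3, u}; counting standard monomials gives mu = 3. Corank 1: A-series; mu = 3 gives A_3.

A_3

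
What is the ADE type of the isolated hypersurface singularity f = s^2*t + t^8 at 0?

D_9

The Hessian of f at 0 has rank 0. Corank 2; j^3 = s^2*t has shape L^2 M (L != M), so D-series; mu = 9 gives D_9.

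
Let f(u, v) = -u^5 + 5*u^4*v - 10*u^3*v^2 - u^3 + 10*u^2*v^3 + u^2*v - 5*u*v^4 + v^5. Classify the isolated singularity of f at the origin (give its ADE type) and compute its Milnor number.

Type D_6, Milnor number mu = 6.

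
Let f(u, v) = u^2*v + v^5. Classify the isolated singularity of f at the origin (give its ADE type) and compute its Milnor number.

Type D_6, Milnor number mu = 6.

The Hessian of f at 0 has rank 0. Corank 2; j^3 = u^2*v has shape L^2 M (L != M), so D-series; mu = 6 gives D_6.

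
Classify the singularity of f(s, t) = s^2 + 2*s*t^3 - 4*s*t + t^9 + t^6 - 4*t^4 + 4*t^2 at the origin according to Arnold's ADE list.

A8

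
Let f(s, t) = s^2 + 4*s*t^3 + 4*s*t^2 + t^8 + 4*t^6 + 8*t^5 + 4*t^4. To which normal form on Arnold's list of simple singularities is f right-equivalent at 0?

The Hessian of f at 0 has rank 1. Corank 1: A-series; mu = 7 gives A_7.

A_{7}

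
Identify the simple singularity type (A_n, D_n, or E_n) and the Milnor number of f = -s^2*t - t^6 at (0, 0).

Type D7, Milnor number mu = 7.

The Hessian of f at 0 has rank 0. Corank 2; j^3 = -s^2*t has shape L^2 M (L != M), so D-series; mu = 7 gives D_7.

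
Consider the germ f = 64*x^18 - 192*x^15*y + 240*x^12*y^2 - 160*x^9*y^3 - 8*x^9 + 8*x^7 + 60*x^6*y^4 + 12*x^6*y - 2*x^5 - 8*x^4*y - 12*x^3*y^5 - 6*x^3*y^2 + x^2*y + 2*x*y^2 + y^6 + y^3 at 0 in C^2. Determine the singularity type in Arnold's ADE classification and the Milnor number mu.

Type D7, Milnor number mu = 7.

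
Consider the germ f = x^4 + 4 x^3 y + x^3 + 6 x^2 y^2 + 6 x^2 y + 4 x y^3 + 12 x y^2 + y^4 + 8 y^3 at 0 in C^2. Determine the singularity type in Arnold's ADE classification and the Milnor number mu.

Type E6, Milnor number mu = 6.

The Hessian of f at 0 has rank 0. Corank 2; j^3 = (x + 2*y)^3 is a perfect cube, so E-series; the 4-jet and mu = 6 give E_6.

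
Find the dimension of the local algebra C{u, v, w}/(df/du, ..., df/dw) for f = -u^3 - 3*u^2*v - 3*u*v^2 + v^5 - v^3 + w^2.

8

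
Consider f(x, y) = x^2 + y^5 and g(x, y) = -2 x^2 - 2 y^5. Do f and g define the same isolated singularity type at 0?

The Hessian of f at 0 has rank 1. Corank 1: A-series; mu = 4 gives A_4. The Hessian of g at 0 has rank 1. Corank 1: A-series; mu = 4 gives A_4. Both have type A_4, hence right-equivalent.

Yes.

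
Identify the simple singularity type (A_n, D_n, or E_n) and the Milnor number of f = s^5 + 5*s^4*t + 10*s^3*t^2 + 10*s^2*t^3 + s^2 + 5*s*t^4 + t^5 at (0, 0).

The Hessian of f at 0 is [[2, 0], [0, 0]] with rank 1, so corank 1. A Groebner basis of the Jacobian ideal J(f) in C{s,t} is {t^4, s}; counting standard monomials gives mu = 4. Corank 1: A-series; mu = 4 gives A_4.

Type A_4, Milnor number mu = 4.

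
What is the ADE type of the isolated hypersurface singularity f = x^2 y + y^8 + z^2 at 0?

The Hessian of f at 0 has rank 1. Corank 2; j^3 = x^2*y has shape L^2 M (L != M), so D-series; mu = 9 gives D_9.

D_{9}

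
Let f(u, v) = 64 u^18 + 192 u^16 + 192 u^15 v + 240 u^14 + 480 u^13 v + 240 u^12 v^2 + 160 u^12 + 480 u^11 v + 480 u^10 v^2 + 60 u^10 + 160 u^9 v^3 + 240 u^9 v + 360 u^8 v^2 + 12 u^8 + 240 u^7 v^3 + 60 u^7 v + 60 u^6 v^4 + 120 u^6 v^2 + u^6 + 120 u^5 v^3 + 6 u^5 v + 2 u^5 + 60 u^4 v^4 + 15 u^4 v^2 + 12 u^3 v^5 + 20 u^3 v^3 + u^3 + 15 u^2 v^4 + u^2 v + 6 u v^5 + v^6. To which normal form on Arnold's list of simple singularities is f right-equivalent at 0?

The Hessian of f at 0 has rank 0. Corank 2; j^3 = u^2*(u + v) has shape L^2 M (L != M), so D-series; mu = 7 gives D_7.

D_{7}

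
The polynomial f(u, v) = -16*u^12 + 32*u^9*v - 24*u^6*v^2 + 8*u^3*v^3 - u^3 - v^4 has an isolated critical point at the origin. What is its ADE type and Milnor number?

Type E_{6}, Milnor number mu = 6.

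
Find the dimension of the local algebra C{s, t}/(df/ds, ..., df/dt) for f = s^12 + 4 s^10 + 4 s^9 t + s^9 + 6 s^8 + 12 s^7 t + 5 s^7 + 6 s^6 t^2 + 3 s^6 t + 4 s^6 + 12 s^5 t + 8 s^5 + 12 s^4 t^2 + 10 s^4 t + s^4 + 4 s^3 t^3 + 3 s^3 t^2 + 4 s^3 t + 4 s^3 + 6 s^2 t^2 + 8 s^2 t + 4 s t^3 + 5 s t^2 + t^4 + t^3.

The Hessian of f at 0 is [[0, 0], [0, 0]] with rank 0, so corank 2. A Groebner basis of the Jacobian ideal J(f) in C{s,t} is {s*t^2 + 2*s*t + t^2, -4*s*t + t^3 - 2*t^2, s^2 + 3*s*t/2 + t^2/2}; counting standard monomials gives mu = 5. Corank 2; j^3 = (s + t)*(2*s + t)^2 has shape L^2 M (L != M), so D-series; mu = 5 gives D_5.

5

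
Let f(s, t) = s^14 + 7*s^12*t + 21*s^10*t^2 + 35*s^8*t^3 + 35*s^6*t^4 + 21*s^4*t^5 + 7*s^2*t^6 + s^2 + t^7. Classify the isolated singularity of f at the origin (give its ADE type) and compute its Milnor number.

The Hessian of f at 0 has rank 1. Corank 1: A-series; mu = 6 gives A_6.

Type A_{6}, Milnor number mu = 6.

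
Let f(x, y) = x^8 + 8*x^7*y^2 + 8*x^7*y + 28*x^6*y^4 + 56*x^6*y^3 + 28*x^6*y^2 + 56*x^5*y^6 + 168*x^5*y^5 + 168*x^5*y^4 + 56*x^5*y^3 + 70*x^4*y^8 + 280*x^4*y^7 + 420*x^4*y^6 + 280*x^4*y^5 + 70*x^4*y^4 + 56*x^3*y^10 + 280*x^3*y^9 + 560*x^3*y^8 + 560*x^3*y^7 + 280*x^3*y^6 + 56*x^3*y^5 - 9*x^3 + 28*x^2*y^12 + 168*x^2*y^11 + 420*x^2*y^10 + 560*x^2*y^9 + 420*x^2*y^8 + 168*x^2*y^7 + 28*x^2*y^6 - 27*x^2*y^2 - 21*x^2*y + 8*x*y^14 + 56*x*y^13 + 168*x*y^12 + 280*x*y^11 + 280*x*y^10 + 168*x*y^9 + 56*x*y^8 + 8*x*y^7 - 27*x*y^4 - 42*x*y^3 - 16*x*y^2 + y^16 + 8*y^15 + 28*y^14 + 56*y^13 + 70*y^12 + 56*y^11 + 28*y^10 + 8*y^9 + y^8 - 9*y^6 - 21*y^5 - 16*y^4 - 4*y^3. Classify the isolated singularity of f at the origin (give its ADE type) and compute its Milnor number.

Type D_9, Milnor number mu = 9.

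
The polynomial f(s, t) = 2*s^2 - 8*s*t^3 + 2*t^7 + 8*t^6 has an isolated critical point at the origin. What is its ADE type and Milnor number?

Type A_{6}, Milnor number mu = 6.

The Hessian of f at 0 has rank 1. Corank 1: A-series; mu = 6 gives A_6.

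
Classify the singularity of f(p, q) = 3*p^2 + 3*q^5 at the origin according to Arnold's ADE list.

The Hessian of f at 0 has rank 1. Corank 1: A-series; mu = 4 gives A_4.

A_{4}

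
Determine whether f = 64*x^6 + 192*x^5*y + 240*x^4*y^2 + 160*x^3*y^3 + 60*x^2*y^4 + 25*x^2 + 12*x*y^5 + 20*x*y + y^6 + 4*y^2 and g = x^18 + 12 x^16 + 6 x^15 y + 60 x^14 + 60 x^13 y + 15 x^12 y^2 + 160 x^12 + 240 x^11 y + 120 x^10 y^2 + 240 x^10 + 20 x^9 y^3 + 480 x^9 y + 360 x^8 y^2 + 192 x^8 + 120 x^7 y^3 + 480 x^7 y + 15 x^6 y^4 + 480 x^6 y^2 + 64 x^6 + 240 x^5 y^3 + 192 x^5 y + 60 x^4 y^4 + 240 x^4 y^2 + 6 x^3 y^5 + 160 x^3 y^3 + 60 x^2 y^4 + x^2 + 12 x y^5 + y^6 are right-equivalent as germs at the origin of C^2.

Yes.

The Hessian of f at 0 has rank 1. Corank 1: A-series; mu = 5 gives A_5. The Hessian of g at 0 has rank 1. Corank 1: A-series; mu = 5 gives A_5. Both have type A_5, hence right-equivalent.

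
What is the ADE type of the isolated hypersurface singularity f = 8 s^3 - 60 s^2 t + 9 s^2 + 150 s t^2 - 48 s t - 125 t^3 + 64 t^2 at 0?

A2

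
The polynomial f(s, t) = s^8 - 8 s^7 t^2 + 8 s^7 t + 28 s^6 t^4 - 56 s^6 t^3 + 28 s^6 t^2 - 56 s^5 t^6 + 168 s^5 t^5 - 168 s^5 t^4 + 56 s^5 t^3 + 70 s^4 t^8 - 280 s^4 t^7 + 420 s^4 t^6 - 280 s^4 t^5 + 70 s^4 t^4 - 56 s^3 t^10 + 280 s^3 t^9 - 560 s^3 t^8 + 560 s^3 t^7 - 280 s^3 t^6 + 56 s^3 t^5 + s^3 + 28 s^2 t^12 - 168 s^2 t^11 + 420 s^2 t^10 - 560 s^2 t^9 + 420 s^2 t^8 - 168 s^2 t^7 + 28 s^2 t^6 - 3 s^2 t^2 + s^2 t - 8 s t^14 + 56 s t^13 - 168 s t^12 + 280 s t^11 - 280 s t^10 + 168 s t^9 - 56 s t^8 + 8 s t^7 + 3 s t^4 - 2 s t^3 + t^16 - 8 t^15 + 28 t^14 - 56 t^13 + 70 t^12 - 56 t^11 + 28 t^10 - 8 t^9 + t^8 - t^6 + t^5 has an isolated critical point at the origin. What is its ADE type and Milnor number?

The Hessian of f at 0 has rank 0. Corank 2; j^3 = s^2*(s + t) has shape L^2 M (L != M), so D-series; mu = 9 gives D_9.

Type D9, Milnor number mu = 9.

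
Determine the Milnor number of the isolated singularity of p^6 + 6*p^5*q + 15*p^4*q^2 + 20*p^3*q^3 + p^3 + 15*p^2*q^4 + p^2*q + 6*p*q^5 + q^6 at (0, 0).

7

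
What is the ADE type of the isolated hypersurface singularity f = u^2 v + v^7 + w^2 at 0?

The Hessian of f at 0 has rank 1. Corank 2; j^3 = u^2*v has shape L^2 M (L != M), so D-series; mu = 8 gives D_8.

D_{8}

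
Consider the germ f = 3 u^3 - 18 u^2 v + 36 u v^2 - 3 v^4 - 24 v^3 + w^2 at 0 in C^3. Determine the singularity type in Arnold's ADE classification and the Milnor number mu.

Type E6, Milnor number mu = 6.

The Hessian of f at 0 has rank 1. Corank 2; j^3 = 3*(u - 2*v)^3 is a perfect cube, so E-series; the 4-jet and mu = 6 give E_6.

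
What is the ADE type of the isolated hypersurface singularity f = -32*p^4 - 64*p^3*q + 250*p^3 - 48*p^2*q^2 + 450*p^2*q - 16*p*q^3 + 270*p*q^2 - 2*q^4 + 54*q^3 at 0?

E_{6}

The Hessian of f at 0 has rank 0. Corank 2; j^3 = 2*(5*p + 3*q)^3 is a perfect cube, so E-series; the 4-jet and mu = 6 give E_6.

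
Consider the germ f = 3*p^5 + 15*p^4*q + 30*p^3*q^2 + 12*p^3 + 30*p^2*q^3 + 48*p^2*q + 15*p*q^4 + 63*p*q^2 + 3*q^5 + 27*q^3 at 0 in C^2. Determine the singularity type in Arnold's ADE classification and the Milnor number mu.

Type D6, Milnor number mu = 6.

The Hessian of f at 0 has rank 0. Corank 2; j^3 = 3*(p + q)*(2*p + 3*q)^2 has shape L^2 M (L != M), so D-series; mu = 6 gives D_6.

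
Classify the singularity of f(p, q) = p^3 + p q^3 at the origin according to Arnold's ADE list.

The Hessian of f at 0 has rank 0. Corank 2; j^3 = p^3 is a perfect cube, so E-series; the 4-jet and mu = 7 give E_7.

E_{7}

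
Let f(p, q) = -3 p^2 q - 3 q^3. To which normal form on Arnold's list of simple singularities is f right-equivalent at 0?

D4

The Hessian of f at 0 is [[0, 0], [0, 0]] with rank 0, so corank 2. A Groebner basis of the Jacobian ideal J(f) in C{p,q} is {q^3, p^2 + 3*q^2, p*q}; counting standard monomials gives mu = 4. Corank 2; j^3 = -3*q*(p^2 + q^2) splits into three distinct lines over C (the quadratic factor has nonzero discriminant), so D_4.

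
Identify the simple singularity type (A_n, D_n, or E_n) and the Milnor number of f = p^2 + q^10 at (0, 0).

The Hessian of f at 0 has rank 1. Corank 1: A-series; mu = 9 gives A_9.

Type A9, Milnor number mu = 9.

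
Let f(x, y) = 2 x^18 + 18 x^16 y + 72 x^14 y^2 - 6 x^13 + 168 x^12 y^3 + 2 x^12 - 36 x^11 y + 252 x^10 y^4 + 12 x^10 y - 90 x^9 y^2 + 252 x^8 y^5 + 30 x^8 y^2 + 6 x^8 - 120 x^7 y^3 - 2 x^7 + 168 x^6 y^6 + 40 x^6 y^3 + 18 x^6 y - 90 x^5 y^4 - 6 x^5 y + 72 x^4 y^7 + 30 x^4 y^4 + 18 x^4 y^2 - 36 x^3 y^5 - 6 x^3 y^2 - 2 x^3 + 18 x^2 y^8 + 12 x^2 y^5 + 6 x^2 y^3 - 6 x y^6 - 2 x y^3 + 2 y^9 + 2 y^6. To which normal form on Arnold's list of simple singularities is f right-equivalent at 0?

E_7

The Hessian of f at 0 has rank 0. Corank 2; j^3 = -2*x^3 is a perfect cube, so E-series; the 4-jet and mu = 7 give E_7.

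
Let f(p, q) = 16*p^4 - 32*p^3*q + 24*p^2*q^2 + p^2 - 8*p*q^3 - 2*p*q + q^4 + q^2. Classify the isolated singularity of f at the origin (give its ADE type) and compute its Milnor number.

Type A3, Milnor number mu = 3.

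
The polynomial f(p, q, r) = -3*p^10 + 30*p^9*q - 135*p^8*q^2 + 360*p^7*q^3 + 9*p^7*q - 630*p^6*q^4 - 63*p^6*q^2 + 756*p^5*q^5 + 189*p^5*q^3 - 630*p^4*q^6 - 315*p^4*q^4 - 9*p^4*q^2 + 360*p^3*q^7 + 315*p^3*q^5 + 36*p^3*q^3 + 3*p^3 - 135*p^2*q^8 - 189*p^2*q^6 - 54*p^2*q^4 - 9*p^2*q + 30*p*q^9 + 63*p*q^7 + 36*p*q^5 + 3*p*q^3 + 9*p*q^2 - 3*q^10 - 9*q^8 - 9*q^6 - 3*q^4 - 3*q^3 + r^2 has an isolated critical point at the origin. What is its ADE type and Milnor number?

Type E_7, Milnor number mu = 7.

The Hessian of f at 0 has rank 1. Corank 2; j^3 = 3*(p - q)^3 is a perfect cube, so E-series; the 4-jet and mu = 7 give E_7.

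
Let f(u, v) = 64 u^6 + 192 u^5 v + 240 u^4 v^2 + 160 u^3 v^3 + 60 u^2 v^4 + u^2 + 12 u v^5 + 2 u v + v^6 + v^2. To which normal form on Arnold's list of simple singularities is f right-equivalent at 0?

A_5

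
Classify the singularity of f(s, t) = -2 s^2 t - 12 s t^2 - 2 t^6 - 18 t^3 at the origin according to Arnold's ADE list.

The Hessian of f at 0 has rank 0. Corank 2; j^3 = -2*t*(s + 3*t)^2 has shape L^2 M (L != M), so D-series; mu = 7 gives D_7.

D_{7}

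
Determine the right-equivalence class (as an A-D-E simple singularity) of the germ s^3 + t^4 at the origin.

E6

The Hessian of f at 0 is [[0, 0], [0, 0]] with rank 0, so corank 2. A Groebner basis of the Jacobian ideal J(f) in C{s,t} is {t^3, s^2}; counting standard monomials gives mu = 6. Corank 2; j^3 = s^3 is a perfect cube, so E-series; the 4-jet and mu = 6 give E_6.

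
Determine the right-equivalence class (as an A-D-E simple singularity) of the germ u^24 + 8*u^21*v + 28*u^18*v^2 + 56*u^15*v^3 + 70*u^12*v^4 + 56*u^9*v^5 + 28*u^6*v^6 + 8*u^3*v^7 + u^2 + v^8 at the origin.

The Hessian of f at 0 is [[2, 0], [0, 0]] with rank 1, so corank 1. A Groebner basis of the Jacobian ideal J(f) in C{u,v} is {v^7, u}; counting standard monomials gives mu = 7. Corank 1: A-series; mu = 7 gives A_7.

A_7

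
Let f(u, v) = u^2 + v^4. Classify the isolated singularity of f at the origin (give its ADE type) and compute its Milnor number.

Type A_3, Milnor number mu = 3.

The Hessian of f at 0 has rank 1. Corank 1: A-series; mu = 3 gives A_3.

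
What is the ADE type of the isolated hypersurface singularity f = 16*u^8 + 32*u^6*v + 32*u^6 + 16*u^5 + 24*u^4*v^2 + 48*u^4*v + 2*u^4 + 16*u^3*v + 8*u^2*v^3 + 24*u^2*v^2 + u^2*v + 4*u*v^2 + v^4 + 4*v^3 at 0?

The Hessian of f at 0 is [[0, 0], [0, 0]] with rank 0, so corank 2. A Groebner basis of the Jacobian ideal J(f) in C{u,v} is {u*v^2 - u*v/8 - v^2/4, u*v/16 + v^3 + v^2/8, u^2 + 15*u*v/4 + 7*v^2/2}; counting standard monomials gives mu = 5. Corank 2; j^3 = v*(u + 2*v)^2 has shape L^2 M (L != M), so D-series; mu = 5 gives D_5.

D5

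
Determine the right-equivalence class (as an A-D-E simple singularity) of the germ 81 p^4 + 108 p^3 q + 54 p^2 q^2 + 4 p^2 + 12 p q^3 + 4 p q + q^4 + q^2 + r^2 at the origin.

The Hessian of f at 0 has rank 2. Corank 1: A-series; mu = 3 gives A_3.

A3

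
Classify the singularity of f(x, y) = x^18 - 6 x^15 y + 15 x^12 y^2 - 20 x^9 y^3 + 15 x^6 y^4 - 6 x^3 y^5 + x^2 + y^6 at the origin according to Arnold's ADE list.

The Hessian of f at 0 has rank 1. Corank 1: A-series; mu = 5 gives A_5.

A_{5}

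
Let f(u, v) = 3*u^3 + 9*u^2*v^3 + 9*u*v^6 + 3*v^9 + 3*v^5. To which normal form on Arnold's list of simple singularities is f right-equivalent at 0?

The Hessian of f at 0 has rank 0. Corank 2; j^3 = 3*u^3 is a perfect cube, so E-series; the 5-jet and mu = 8 give E_8.

E8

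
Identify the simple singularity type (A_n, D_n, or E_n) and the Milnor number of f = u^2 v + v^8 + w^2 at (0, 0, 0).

Type D_{9}, Milnor number mu = 9.

The Hessian of f at 0 has rank 1. Corank 2; j^3 = u^2*v has shape L^2 M (L != M), so D-series; mu = 9 gives D_9.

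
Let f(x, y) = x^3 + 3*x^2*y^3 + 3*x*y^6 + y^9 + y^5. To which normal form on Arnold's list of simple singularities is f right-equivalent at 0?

The Hessian of f at 0 has rank 0. Corank 2; j^3 = x^3 is a perfect cube, so E-series; the 5-jet and mu = 8 give E_8.

E8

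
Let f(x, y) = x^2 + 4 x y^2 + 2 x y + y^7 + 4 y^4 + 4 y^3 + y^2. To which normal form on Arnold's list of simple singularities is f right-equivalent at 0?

A_6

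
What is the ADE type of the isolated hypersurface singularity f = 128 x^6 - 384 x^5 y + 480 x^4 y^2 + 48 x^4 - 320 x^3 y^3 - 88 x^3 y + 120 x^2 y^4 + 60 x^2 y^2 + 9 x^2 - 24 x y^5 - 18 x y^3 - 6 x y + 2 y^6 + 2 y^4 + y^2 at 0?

A_{5}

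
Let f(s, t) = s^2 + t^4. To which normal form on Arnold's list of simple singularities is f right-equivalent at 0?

A3

The Hessian of f at 0 is [[2, 0], [0, 0]] with rank 1, so corank 1. A Groebner basis of the Jacobian ideal J(f) in C{s,t} is {t^3, s}; counting standard monomials gives mu = 3. Corank 1: A-series; mu = 3 gives A_3.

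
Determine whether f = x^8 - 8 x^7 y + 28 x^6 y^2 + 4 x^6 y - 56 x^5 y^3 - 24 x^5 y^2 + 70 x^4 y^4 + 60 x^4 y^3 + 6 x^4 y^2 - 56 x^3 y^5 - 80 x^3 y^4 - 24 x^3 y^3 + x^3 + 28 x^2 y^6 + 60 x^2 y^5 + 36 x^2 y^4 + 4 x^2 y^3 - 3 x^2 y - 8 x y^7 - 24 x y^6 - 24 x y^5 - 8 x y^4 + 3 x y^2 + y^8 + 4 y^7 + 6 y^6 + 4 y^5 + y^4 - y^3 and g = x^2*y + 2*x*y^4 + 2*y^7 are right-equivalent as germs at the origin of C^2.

The Hessian of f at 0 has rank 0. Corank 2; j^3 = (x - y)^3 is a perfect cube, so E-series; the 4-jet and mu = 6 give E_6. The Hessian of g at 0 has rank 0. Corank 2; j^3 = x^2*y has shape L^2 M (L != M), so D-series; mu = 8 gives D_8. f is E_6 but g is D_8, hence not right-equivalent.

No.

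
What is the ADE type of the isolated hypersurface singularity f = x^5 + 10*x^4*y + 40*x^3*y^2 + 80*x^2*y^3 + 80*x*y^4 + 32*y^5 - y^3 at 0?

The Hessian of f at 0 has rank 0. Corank 2; j^3 = -y^3 is a perfect cube, so E-series; the 5-jet and mu = 8 give E_8.

E8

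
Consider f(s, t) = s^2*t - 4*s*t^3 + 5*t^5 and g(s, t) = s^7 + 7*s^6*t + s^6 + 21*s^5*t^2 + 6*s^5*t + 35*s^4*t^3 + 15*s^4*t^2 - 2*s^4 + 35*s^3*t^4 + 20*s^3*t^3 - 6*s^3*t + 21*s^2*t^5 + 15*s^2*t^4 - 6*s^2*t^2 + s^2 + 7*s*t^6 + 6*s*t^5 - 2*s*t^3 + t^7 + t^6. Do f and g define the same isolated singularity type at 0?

No.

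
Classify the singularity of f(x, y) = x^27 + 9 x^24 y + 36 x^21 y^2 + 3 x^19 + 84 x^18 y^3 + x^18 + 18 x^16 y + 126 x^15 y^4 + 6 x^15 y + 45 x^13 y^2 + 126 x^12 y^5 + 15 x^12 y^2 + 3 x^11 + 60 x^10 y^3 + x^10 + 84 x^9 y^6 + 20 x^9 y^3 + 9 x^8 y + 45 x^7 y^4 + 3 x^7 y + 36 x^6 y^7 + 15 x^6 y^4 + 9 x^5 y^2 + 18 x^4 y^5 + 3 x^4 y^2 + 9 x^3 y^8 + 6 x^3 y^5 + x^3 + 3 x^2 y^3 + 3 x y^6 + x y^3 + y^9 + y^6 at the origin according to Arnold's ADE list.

The Hessian of f at 0 has rank 0. Corank 2; j^3 = x^3 is a perfect cube, so E-series; the 4-jet and mu = 7 give E_7.

E_{7}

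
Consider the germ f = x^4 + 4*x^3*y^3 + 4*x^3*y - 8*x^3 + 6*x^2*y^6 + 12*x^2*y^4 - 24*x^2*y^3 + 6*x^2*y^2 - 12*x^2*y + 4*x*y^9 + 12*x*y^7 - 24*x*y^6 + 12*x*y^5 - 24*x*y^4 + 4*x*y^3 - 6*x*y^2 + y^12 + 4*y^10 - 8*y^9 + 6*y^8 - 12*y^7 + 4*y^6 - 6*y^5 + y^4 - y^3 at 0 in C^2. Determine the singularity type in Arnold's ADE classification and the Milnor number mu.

The Hessian of f at 0 has rank 0. Corank 2; j^3 = -(2*x + y)^3 is a perfect cube, so E-series; the 4-jet and mu = 6 give E_6.

Type E6, Milnor number mu = 6.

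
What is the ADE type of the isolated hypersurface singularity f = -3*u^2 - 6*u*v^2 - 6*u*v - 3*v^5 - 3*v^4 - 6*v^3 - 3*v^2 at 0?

A_4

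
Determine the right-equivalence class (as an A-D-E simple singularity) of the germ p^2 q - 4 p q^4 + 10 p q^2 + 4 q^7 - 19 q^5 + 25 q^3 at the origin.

The Hessian of f at 0 has rank 0. Corank 2; j^3 = q*(p + 5*q)^2 has shape L^2 M (L != M), so D-series; mu = 6 gives D_6.

D6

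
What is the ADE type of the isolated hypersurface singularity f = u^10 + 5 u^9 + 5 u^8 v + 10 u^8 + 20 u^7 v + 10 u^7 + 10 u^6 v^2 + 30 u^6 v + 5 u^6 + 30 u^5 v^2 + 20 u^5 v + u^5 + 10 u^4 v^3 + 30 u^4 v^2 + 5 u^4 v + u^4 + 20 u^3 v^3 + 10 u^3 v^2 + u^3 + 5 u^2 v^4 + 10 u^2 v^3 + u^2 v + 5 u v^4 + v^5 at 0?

The Hessian of f at 0 has rank 0. Corank 2; j^3 = u^2*(u + v) has shape L^2 M (L != M), so D-series; mu = 6 gives D_6.

D_6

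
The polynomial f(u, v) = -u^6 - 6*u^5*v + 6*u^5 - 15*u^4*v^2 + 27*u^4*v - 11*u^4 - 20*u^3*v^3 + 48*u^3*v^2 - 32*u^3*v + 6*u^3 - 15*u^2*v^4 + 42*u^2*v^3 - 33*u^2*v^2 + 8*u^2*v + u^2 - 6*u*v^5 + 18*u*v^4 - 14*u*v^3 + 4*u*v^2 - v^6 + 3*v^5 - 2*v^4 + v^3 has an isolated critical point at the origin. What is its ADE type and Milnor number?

The Hessian of f at 0 has rank 1. Corank 1: A-series; mu = 2 gives A_2.

Type A_2, Milnor number mu = 2.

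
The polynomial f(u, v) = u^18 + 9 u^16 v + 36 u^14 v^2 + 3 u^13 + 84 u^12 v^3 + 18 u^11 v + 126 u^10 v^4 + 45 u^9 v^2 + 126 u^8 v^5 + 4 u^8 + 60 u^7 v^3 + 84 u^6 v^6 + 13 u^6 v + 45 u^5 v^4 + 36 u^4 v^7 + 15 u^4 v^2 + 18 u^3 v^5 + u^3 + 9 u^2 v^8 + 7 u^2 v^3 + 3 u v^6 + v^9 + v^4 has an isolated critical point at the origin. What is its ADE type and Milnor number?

Type E_6, Milnor number mu = 6.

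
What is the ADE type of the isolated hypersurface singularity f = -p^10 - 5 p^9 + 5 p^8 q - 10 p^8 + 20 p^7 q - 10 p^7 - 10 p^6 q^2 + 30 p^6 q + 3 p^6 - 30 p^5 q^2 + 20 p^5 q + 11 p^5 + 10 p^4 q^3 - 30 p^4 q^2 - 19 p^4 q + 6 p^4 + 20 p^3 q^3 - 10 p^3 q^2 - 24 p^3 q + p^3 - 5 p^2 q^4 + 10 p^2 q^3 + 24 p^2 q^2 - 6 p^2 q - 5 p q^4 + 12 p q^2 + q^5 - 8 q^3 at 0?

E_{8}

The Hessian of f at 0 is [[0, 0], [0, 0]] with rank 0, so corank 2. A Groebner basis of the Jacobian ideal J(f) in C{p,q} is {7*p^2/384 + p*q^3 + 7*p*q^2/24 - 7*p*q/96 - 7*q^3/12 + 7*q^2/96, p^2/96 + p*q^2/6 - p*q/24 + q^4 - q^3/3 + q^2/24, p^3 + p^2/4 - 8*p*q^2 - p*q + 8*q^3 + q^2, p^2*q + p^2/24 - 10*p*q^2/3 - p*q/6 + 8*q^3/3 + q^2/6}; counting standard monomials gives mu = 8. Corank 2; j^3 = (p - 2*q)^3 is a perfect cube, so E-series; the 5-jet and mu = 8 give E_8.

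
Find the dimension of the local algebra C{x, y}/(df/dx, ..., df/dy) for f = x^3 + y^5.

8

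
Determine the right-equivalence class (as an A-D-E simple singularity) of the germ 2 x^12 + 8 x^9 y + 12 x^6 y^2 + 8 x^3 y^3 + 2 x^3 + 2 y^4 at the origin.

The Hessian of f at 0 has rank 0. Corank 2; j^3 = 2*x^3 is a perfect cube, so E-series; the 4-jet and mu = 6 give E_6.

E_6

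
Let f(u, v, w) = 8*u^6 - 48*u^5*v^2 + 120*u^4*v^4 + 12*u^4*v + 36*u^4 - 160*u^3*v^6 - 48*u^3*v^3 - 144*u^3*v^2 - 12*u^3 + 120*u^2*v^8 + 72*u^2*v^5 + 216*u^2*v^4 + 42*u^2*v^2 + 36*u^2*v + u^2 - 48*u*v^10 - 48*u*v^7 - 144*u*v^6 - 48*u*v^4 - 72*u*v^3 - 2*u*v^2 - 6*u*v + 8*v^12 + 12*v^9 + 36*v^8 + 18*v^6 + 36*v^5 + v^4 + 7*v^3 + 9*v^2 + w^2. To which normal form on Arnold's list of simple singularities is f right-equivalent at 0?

A_{2}

The Hessian of f at 0 is [[2, -6, 0], [-6, 18, 0], [0, 0, 2]] with rank 2, so corank 1. A Groebner basis of the Jacobian ideal J(f) in C{u,v,w} is {v^2, u - 3*v, w}; counting standard monomials gives mu = 2. Corank 1: A-series; mu = 2 gives A_2.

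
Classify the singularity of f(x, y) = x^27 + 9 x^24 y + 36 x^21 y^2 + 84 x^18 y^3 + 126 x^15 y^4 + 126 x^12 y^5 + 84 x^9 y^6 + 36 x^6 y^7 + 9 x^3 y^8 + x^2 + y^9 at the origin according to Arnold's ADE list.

A_{8}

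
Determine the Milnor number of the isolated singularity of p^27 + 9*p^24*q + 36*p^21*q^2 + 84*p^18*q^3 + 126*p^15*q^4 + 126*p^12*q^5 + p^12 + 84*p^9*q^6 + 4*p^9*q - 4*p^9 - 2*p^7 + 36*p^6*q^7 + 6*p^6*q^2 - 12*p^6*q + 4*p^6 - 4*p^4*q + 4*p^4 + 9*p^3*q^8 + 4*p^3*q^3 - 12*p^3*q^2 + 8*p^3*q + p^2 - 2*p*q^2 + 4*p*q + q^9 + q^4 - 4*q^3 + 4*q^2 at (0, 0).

8

The Hessian of f at 0 is [[2, 4], [4, 8]] with rank 1, so corank 1. A Groebner basis of the Jacobian ideal J(f) in C{p,q} is {876647*p^2/8834752 + p*q^3 + 4152889*p*q^2/8834752 + 2348443*p*q/4417376 + 20015*p/1104344 + 569195*q^3/1104344 + 23093*q^2/35624 + 20015*q/552172, -9661*p^2/138043 - 57982*p*q^2/138043 - 48964*p*q/138043 - 2368*p/138043 + q^4 - 67756*q^3/138043 - 1836*q^2/4453 - 4736*q/138043, p^3 - 58425*p^2/552172 + 138593*p*q^2/4969548 + 24224*p*q/1242387 + 1180631*p/2484774 + 26591*q^3/2484774 - 115*q^2/8906 + 1180631*q/1242387, p^2*q + 183495*p^2/8834752 + 154500641*p*q^2/79512768 + 300883*p*q/39756384 - 806137*p/9939096 + 12517475*q^3/9939096 + 469*q^2/35624 - 806137*q/4969548}; counting standard monomials gives mu = 8. Corank 1: A-series; mu = 8 gives A_8.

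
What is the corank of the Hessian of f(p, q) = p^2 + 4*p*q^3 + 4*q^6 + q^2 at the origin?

Hessian at 0 has rank 2.

0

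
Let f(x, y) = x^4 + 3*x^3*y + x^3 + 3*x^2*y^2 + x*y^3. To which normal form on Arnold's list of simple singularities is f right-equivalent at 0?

E_7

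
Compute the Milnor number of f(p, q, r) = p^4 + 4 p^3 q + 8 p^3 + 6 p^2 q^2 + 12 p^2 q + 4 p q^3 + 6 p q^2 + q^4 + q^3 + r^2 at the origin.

6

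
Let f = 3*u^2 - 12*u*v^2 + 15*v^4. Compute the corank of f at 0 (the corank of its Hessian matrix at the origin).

1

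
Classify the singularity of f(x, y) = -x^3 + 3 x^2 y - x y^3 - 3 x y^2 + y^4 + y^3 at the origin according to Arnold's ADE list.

E_{7}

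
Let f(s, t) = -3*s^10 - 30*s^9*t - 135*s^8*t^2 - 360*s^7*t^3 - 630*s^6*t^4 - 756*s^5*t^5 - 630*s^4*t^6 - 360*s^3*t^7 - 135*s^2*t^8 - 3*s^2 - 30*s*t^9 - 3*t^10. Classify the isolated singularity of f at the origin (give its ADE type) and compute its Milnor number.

Type A9, Milnor number mu = 9.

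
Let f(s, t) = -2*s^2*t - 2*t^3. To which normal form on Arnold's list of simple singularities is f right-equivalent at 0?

The Hessian of f at 0 has rank 0. Corank 2; j^3 = -2*t*(s^2 + t^2) splits into three distinct lines over C (the quadratic factor has nonzero discriminant), so D_4.

D4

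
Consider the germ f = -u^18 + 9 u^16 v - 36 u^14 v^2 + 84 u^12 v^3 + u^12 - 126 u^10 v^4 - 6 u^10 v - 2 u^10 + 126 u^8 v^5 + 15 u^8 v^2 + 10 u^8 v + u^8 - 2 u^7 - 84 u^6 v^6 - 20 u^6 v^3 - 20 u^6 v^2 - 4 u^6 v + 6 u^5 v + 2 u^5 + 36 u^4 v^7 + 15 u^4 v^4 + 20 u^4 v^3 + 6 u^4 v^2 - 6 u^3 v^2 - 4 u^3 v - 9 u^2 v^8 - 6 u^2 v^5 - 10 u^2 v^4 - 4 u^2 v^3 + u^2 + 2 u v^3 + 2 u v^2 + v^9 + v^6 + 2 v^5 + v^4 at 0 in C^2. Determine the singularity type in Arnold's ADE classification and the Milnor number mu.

Type A8, Milnor number mu = 8.

The Hessian of f at 0 has rank 1. Corank 1: A-series; mu = 8 gives A_8.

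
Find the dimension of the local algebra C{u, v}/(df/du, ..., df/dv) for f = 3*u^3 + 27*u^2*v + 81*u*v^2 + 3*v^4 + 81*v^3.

6

The Hessian of f at 0 is [[0, 0], [0, 0]] with rank 0, so corank 2. A Groebner basis of the Jacobian ideal J(f) in C{u,v} is {v^3, u^2 + 6*u*v + 9*v^2}; counting standard monomials gives mu = 6. Corank 2; j^3 = 3*(u + 3*v)^3 is a perfect cube, so E-series; the 4-jet and mu = 6 give E_6.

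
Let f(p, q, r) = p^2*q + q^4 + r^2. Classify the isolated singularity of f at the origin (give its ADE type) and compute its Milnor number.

Type D5, Milnor number mu = 5.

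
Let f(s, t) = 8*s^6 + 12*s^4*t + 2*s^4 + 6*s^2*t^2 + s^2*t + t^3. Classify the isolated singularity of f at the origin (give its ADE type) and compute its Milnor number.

Type D4, Milnor number mu = 4.

The Hessian of f at 0 is [[0, 0], [0, 0]] with rank 0, so corank 2. A Groebner basis of the Jacobian ideal J(f) in C{s,t} is {t^3, s^2 + 3*t^2, s*t}; counting standard monomials gives mu = 4. Corank 2; j^3 = t*(s^2 + t^2) splits into three distinct lines over C (the quadratic factor has nonzero discriminant), so D_4.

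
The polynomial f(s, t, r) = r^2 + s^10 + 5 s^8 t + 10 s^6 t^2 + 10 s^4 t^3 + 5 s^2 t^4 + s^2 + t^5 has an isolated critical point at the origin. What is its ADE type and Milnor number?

The Hessian of f at 0 has rank 2. Corank 1: A-series; mu = 4 gives A_4.

Type A4, Milnor number mu = 4.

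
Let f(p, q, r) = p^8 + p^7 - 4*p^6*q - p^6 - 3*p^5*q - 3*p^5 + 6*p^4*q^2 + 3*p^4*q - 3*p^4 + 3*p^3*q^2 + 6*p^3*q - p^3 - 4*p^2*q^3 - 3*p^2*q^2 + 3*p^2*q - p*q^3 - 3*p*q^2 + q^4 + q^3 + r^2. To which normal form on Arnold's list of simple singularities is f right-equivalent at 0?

The Hessian of f at 0 has rank 1. Corank 2; j^3 = -(p - q)^3 is a perfect cube, so E-series; the 4-jet and mu = 7 give E_7.

E_7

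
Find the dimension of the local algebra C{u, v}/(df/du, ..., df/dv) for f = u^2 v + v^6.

7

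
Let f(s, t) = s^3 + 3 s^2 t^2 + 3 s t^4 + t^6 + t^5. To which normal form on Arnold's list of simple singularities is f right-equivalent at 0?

The Hessian of f at 0 is [[0, 0], [0, 0]] with rank 0, so corank 2. A Groebner basis of the Jacobian ideal J(f) in C{s,t} is {t^4, s^3, s^2/2 + s*t^2}; counting standard monomials gives mu = 8. Corank 2; j^3 = s^3 is a perfect cube, so E-series; the 5-jet and mu = 8 give E_8.

E8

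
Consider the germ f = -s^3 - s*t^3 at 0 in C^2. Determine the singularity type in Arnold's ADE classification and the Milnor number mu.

Type E7, Milnor number mu = 7.

The Hessian of f at 0 is [[0, 0], [0, 0]] with rank 0, so corank 2. A Groebner basis of the Jacobian ideal J(f) in C{s,t} is {s^3, s*t^2, 3*s^2 + t^3}; counting standard monomials gives mu = 7. Corank 2; j^3 = -s^3 is a perfect cube, so E-series; the 4-jet and mu = 7 give E_7.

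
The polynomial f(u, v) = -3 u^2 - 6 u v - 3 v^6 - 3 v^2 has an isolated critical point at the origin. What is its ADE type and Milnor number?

Type A_5, Milnor number mu = 5.

The Hessian of f at 0 has rank 1. Corank 1: A-series; mu = 5 gives A_5.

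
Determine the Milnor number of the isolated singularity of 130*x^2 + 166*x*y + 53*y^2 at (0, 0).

The Hessian of f at 0 has rank 2. Corank 0: nondegenerate Morse point, so A_1.

1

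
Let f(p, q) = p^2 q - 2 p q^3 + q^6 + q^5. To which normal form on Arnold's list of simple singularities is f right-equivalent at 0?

D7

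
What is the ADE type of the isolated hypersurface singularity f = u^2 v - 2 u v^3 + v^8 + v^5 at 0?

D_9

The Hessian of f at 0 has rank 0. Corank 2; j^3 = u^2*v has shape L^2 M (L != M), so D-series; mu = 9 gives D_9.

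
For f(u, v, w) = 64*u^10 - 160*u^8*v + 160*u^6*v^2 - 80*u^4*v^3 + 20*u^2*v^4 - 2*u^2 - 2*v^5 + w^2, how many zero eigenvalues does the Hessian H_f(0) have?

The Hessian at 0 is [[-4, 0, 0], [0, 0, 0], [0, 0, 2]] of rank 2; hence corank 1.

1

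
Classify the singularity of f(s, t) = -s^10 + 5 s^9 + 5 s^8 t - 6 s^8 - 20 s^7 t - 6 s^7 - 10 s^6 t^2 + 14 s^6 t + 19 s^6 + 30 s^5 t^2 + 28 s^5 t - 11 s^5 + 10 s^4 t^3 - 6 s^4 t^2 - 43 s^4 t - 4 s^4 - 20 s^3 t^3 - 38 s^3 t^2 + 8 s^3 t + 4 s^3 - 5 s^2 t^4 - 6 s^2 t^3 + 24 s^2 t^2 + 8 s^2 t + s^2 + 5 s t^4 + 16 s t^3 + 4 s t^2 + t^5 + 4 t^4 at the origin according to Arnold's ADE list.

The Hessian of f at 0 is [[2, 0], [0, 0]] with rank 1, so corank 1. A Groebner basis of the Jacobian ideal J(f) in C{s,t} is {-s/8 + t^3 - t^2/4, s^2, s*t + s/4 + t^2/2}; counting standard monomials gives mu = 4. Corank 1: A-series; mu = 4 gives A_4.

A4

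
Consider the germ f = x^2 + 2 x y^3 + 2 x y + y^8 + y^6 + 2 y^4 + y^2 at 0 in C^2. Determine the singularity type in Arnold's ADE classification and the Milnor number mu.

Type A_7, Milnor number mu = 7.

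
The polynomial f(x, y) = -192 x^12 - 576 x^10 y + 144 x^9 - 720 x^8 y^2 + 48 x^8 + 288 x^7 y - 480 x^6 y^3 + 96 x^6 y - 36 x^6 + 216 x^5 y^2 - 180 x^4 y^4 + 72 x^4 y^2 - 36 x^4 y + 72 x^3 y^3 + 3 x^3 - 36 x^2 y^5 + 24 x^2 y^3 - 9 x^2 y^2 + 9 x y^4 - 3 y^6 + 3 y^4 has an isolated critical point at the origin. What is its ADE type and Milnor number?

Type E_6, Milnor number mu = 6.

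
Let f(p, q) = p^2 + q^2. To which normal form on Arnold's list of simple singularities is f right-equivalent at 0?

A1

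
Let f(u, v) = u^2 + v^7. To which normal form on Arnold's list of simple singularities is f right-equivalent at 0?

The Hessian of f at 0 has rank 1. Corank 1: A-series; mu = 6 gives A_6.

A_6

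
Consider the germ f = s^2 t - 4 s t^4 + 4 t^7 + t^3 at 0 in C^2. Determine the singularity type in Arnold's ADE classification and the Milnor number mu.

Type D4, Milnor number mu = 4.

The Hessian of f at 0 is [[0, 0], [0, 0]] with rank 0, so corank 2. A Groebner basis of the Jacobian ideal J(f) in C{s,t} is {t^3, s^2 + 3*t^2, s*t}; counting standard monomials gives mu = 4. Corank 2; j^3 = t*(s^2 + t^2) splits into three distinct lines over C (the quadratic factor has nonzero discriminant), so D_4.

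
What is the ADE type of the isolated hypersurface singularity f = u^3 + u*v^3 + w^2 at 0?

E7

The Hessian of f at 0 is [[0, 0, 0], [0, 0, 0], [0, 0, 2]] with rank 1, so corank 2. A Groebner basis of the Jacobian ideal J(f) in C{u,v,w} is {u^3, u*v^2, 3*u^2 + v^3, w}; counting standard monomials gives mu = 7. Corank 2; j^3 = u^3 is a perfect cube, so E-series; the 4-jet and mu = 7 give E_7.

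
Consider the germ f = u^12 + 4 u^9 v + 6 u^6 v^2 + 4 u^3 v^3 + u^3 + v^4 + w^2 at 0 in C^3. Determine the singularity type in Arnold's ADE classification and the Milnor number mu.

The Hessian of f at 0 has rank 1. Corank 2; j^3 = u^3 is a perfect cube, so E-series; the 4-jet and mu = 6 give E_6.

Type E6, Milnor number mu = 6.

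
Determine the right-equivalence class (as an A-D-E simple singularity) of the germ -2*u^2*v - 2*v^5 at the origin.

D6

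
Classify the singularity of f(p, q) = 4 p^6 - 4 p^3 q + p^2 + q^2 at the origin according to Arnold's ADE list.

The Hessian of f at 0 is [[2, 0], [0, 2]] with rank 2, so corank 0. A Groebner basis of the Jacobian ideal J(f) in C{p,q} is {p, q}; counting standard monomials gives mu = 1. Corank 0: nondegenerate Morse point, so A_1.

A_{1}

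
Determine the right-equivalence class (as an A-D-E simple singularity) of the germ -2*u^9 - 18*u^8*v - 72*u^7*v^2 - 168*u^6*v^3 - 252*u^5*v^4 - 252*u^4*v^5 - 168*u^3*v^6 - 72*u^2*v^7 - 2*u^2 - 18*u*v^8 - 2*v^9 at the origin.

The Hessian of f at 0 has rank 1. Corank 1: A-series; mu = 8 gives A_8.

A8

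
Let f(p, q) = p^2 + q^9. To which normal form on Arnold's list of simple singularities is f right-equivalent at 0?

The Hessian of f at 0 is [[2, 0], [0, 0]] with rank 1, so corank 1. A Groebner basis of the Jacobian ideal J(f) in C{p,q} is {q^8, p}; counting standard monomials gives mu = 8. Corank 1: A-series; mu = 8 gives A_8.

A_{8}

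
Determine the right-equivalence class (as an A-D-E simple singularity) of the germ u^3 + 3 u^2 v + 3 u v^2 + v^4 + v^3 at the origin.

E_{6}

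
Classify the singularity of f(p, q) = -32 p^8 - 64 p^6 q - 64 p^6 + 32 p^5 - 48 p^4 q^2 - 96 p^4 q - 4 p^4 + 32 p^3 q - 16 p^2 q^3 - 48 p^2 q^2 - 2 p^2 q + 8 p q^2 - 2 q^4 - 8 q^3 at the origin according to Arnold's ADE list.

D_5

The Hessian of f at 0 has rank 0. Corank 2; j^3 = -2*q*(p - 2*q)^2 has shape L^2 M (L != M), so D-series; mu = 5 gives D_5.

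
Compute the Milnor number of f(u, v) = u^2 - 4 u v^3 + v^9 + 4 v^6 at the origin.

8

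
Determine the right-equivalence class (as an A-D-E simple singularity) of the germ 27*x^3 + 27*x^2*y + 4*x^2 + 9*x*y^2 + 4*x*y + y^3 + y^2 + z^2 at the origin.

A_2

The Hessian of f at 0 has rank 2. Corank 1: A-series; mu = 2 gives A_2.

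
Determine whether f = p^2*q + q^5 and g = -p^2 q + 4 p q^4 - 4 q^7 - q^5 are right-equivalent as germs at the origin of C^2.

The Hessian of f at 0 has rank 0. Corank 2; j^3 = p^2*q has shape L^2 M (L != M), so D-series; mu = 6 gives D_6. The Hessian of g at 0 has rank 0. Corank 2; j^3 = -p^2*q has shape L^2 M (L != M), so D-series; mu = 6 gives D_6. Both have type D_6, hence right-equivalent.

Yes.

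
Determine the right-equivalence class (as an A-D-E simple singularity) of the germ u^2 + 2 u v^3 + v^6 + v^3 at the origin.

The Hessian of f at 0 has rank 1. Corank 1: A-series; mu = 2 gives A_2.

A_2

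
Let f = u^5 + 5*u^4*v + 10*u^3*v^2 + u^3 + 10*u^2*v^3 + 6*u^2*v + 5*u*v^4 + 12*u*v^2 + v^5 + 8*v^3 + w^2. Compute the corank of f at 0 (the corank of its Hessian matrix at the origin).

2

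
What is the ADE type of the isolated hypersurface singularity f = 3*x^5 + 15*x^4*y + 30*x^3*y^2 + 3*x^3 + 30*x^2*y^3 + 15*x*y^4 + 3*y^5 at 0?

E_8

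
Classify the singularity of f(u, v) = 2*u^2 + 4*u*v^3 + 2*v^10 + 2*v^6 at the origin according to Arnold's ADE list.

A_9

The Hessian of f at 0 has rank 1. Corank 1: A-series; mu = 9 gives A_9.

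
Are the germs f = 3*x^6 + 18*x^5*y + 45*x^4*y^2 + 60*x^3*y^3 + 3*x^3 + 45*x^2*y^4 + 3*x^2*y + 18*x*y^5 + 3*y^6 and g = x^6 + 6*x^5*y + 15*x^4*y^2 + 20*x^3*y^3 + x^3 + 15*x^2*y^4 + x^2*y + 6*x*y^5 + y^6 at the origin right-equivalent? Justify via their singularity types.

Yes.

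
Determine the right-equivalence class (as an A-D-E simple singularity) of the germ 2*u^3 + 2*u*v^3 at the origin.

The Hessian of f at 0 is [[0, 0], [0, 0]] with rank 0, so corank 2. A Groebner basis of the Jacobian ideal J(f) in C{u,v} is {u^3, u*v^2, 3*u^2 + v^3}; counting standard monomials gives mu = 7. Corank 2; j^3 = 2*u^3 is a perfect cube, so E-series; the 4-jet and mu = 7 give E_7.

E7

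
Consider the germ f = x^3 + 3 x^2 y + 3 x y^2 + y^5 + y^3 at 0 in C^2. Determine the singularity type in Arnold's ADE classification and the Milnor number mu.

Type E_8, Milnor number mu = 8.

The Hessian of f at 0 has rank 0. Corank 2; j^3 = (x + y)^3 is a perfect cube, so E-series; the 5-jet and mu = 8 give E_8.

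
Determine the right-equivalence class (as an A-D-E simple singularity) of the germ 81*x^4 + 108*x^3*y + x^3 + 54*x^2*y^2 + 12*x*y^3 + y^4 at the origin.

E_{6}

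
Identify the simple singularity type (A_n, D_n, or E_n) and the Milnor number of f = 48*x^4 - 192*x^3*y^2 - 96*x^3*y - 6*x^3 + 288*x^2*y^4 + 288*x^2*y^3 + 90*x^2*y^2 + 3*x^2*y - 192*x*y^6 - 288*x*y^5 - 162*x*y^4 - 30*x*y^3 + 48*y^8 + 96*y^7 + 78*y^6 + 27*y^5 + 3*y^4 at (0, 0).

The Hessian of f at 0 is [[0, 0], [0, 0]] with rank 0, so corank 2. A Groebner basis of the Jacobian ideal J(f) in C{x,y} is {x*y^2, x*y/7 + y^3, x^2 - 4*x*y/7}; counting standard monomials gives mu = 5. Corank 2; j^3 = -3*x^2*(2*x - y) has shape L^2 M (L != M), so D-series; mu = 5 gives D_5.

Type D_{5}, Milnor number mu = 5.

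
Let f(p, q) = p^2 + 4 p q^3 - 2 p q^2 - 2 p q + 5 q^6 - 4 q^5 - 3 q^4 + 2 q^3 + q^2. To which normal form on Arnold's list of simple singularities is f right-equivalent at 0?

A5

The Hessian of f at 0 has rank 1. Corank 1: A-series; mu = 5 gives A_5.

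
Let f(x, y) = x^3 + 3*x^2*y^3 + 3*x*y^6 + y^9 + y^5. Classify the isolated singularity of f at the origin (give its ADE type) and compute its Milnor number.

Type E_{8}, Milnor number mu = 8.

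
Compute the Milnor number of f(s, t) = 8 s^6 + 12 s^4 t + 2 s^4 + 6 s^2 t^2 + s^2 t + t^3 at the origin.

The Hessian of f at 0 has rank 0. Corank 2; j^3 = t*(s^2 + t^2) splits into three distinct lines over C (the quadratic factor has nonzero discriminant), so D_4.

4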